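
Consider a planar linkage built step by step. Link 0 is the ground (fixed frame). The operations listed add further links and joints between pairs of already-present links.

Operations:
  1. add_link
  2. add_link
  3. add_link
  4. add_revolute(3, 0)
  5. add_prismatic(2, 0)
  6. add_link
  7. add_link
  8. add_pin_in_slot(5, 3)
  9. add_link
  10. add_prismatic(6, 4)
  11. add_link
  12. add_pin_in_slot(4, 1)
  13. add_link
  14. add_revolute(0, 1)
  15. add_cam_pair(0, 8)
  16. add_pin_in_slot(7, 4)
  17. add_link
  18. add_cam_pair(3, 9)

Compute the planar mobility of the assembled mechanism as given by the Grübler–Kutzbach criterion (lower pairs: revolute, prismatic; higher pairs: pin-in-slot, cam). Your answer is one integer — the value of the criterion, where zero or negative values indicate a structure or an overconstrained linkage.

M = 14

(L,J1,J2)=(1,0,0); link0 fixed
link1: (2,0,0)
link2: (3,0,0)
link3: (4,0,0)
R 3-0 [J1]: (4,1,0)
P 2-0 [J1]: (4,2,0)
link4: (5,2,0)
link5: (6,2,0)
PS 5-3 [J2]: (6,2,1)
link6: (7,2,1)
P 6-4 [J1]: (7,3,1)
link7: (8,3,1)
PS 4-1 [J2]: (8,3,2)
link8: (9,3,2)
R 0-1 [J1]: (9,4,2)
C 0-8 [J2]: (9,4,3)
PS 7-4 [J2]: (9,4,4)
link9: (10,4,4)
C 3-9 [J2]: (10,4,5)
Grübler: 3·9 − 2·4 − 5 = 14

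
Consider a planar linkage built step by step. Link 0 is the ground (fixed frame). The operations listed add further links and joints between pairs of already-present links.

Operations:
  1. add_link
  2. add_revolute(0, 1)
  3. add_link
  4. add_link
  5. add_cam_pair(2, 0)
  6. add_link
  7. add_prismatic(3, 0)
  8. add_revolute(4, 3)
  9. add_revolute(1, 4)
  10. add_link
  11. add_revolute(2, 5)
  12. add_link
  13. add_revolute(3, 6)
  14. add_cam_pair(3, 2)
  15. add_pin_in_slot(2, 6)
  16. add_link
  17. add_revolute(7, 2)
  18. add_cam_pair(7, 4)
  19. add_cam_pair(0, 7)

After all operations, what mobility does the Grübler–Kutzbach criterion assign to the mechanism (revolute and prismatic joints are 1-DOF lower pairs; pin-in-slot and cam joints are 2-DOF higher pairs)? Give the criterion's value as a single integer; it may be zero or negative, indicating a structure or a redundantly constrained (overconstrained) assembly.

M = 2

[1;0;0] (link 0 is ground)
L+ [2;0;0]
R(0,1)∈J1 [2;1;0]
L+ [3;1;0]
L+ [4;1;0]
C(2,0)∈J2 [4;1;1]
L+ [5;1;1]
P(3,0)∈J1 [5;2;1]
R(4,3)∈J1 [5;3;1]
R(1,4)∈J1 [5;4;1]
L+ [6;4;1]
R(2,5)∈J1 [6;5;1]
L+ [7;5;1]
R(3,6)∈J1 [7;6;1]
C(3,2)∈J2 [7;6;2]
PS(2,6)∈J2 [7;6;3]
L+ [8;6;3]
R(7,2)∈J1 [8;7;3]
C(7,4)∈J2 [8;7;4]
C(0,7)∈J2 [8;7;5]
mobility = 21 − 14 − 5 = 2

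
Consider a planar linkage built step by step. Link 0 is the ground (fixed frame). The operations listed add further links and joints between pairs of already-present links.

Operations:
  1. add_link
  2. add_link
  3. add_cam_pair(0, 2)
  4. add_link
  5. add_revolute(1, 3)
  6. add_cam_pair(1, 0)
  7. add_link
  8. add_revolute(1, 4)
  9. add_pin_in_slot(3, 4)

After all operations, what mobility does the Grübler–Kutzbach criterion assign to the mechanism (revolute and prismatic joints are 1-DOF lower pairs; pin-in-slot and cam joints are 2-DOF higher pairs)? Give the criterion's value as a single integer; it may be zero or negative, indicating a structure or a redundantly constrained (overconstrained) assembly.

M = 5

link 0 = ground. State L|J1|J2 = 1|0|0
+link1  2|0|0
+link2  3|0|0
C(0,2) f=2→J2  3|0|1
+link3  4|0|1
R(1,3) f=1→J1  4|1|1
C(1,0) f=2→J2  4|1|2
+link4  5|1|2
R(1,4) f=1→J1  5|2|2
PS(3,4) f=2→J2  5|2|3
M = 3(5−1)−2·2−3 = 12−4−3 = 5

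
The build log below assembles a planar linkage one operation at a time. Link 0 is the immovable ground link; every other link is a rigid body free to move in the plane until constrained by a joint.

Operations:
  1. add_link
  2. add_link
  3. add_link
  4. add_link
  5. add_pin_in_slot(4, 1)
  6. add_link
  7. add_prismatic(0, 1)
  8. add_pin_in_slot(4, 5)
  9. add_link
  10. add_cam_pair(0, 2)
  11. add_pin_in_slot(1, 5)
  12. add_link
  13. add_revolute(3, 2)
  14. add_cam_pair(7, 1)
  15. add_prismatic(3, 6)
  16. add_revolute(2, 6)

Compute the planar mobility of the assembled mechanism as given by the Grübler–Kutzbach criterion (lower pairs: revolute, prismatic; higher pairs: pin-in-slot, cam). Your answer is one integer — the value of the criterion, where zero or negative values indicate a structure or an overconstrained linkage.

ground; <1,0,0>
#1 <2,0,0>
#2 <3,0,0>
#3 <4,0,0>
#4 <5,0,0>
PS:4↔1 J2 <5,0,1>
#5 <6,0,1>
P:0↔1 J1 <6,1,1>
PS:4↔5 J2 <6,1,2>
#6 <7,1,2>
C:0↔2 J2 <7,1,3>
PS:1↔5 J2 <7,1,4>
#7 <8,1,4>
R:3↔2 J1 <8,2,4>
C:7↔1 J2 <8,2,5>
P:3↔6 J1 <8,3,5>
R:2↔6 J1 <8,4,5>
3×7 − 2×4 − 1×5 = 8

M = 8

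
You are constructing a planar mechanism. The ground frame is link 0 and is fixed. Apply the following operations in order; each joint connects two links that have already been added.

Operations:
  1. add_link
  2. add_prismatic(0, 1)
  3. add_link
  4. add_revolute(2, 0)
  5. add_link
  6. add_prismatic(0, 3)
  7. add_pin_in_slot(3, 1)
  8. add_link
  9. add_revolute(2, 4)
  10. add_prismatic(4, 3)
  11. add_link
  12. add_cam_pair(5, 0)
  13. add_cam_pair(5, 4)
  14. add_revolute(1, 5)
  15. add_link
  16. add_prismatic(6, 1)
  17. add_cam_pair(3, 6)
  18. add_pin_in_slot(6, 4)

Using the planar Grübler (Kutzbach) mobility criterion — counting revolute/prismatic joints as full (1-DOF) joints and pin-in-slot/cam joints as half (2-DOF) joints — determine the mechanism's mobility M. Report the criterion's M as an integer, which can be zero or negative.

(L,J1,J2)=(1,0,0); link0 fixed
link1: (2,0,0)
P 0-1 [J1]: (2,1,0)
link2: (3,1,0)
R 2-0 [J1]: (3,2,0)
link3: (4,2,0)
P 0-3 [J1]: (4,3,0)
PS 3-1 [J2]: (4,3,1)
link4: (5,3,1)
R 2-4 [J1]: (5,4,1)
P 4-3 [J1]: (5,5,1)
link5: (6,5,1)
C 5-0 [J2]: (6,5,2)
C 5-4 [J2]: (6,5,3)
R 1-5 [J1]: (6,6,3)
link6: (7,6,3)
P 6-1 [J1]: (7,7,3)
C 3-6 [J2]: (7,7,4)
PS 6-4 [J2]: (7,7,5)
Grübler: 3·6 − 2·7 − 5 = -1

M = -1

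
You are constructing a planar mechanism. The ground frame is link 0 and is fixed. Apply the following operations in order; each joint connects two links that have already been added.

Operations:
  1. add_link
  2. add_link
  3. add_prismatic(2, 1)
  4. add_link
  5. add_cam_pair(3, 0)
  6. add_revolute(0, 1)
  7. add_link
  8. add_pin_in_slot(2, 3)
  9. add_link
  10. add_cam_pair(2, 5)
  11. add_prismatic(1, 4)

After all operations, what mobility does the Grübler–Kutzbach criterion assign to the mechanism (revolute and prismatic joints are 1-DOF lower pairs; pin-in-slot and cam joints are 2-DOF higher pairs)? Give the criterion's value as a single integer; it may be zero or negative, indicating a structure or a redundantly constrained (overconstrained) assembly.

M = 6

L=1 J1=0 J2=0
add link → L=2 J1=0 J2=0
add link → L=3 J1=0 J2=0
P@2,1 dof=1 J1 → L=3 J1=1 J2=0
add link → L=4 J1=1 J2=0
C@3,0 dof=2 J2 → L=4 J1=1 J2=1
R@0,1 dof=1 J1 → L=4 J1=2 J2=1
add link → L=5 J1=2 J2=1
PS@2,3 dof=2 J2 → L=5 J1=2 J2=2
add link → L=6 J1=2 J2=2
C@2,5 dof=2 J2 → L=6 J1=2 J2=3
P@1,4 dof=1 J1 → L=6 J1=3 J2=3
M=3(L−1)−2J1−J2=3·5−2·3−3=6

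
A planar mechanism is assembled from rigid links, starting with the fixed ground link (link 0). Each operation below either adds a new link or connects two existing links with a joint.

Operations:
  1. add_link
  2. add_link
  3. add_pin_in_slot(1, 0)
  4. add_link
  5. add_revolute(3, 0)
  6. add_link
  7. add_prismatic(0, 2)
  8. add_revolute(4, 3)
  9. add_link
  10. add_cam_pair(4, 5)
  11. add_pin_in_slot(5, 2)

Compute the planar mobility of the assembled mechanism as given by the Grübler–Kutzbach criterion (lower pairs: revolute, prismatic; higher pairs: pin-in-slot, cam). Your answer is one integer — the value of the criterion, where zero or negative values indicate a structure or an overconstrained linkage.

[1;0;0] (link 0 is ground)
L+ [2;0;0]
L+ [3;0;0]
PS(1,0)∈J2 [3;0;1]
L+ [4;0;1]
R(3,0)∈J1 [4;1;1]
L+ [5;1;1]
P(0,2)∈J1 [5;2;1]
R(4,3)∈J1 [5;3;1]
L+ [6;3;1]
C(4,5)∈J2 [6;3;2]
PS(5,2)∈J2 [6;3;3]
mobility = 15 − 6 − 3 = 6

M = 6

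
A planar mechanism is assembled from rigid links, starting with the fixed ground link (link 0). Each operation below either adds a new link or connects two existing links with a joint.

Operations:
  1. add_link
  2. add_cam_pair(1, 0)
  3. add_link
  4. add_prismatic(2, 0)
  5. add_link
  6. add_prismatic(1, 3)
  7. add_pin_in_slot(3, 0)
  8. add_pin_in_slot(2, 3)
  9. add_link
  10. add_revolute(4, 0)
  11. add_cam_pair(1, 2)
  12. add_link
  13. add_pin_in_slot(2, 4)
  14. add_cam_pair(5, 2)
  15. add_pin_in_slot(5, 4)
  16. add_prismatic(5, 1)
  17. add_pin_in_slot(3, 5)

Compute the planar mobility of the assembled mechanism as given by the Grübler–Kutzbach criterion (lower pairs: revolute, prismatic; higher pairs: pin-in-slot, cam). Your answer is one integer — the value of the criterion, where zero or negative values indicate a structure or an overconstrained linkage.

(L,J1,J2)=(1,0,0); link0 fixed
link1: (2,0,0)
C 1-0 [J2]: (2,0,1)
link2: (3,0,1)
P 2-0 [J1]: (3,1,1)
link3: (4,1,1)
P 1-3 [J1]: (4,2,1)
PS 3-0 [J2]: (4,2,2)
PS 2-3 [J2]: (4,2,3)
link4: (5,2,3)
R 4-0 [J1]: (5,3,3)
C 1-2 [J2]: (5,3,4)
link5: (6,3,4)
PS 2-4 [J2]: (6,3,5)
C 5-2 [J2]: (6,3,6)
PS 5-4 [J2]: (6,3,7)
P 5-1 [J1]: (6,4,7)
PS 3-5 [J2]: (6,4,8)
Grübler: 3·5 − 2·4 − 8 = -1

M = -1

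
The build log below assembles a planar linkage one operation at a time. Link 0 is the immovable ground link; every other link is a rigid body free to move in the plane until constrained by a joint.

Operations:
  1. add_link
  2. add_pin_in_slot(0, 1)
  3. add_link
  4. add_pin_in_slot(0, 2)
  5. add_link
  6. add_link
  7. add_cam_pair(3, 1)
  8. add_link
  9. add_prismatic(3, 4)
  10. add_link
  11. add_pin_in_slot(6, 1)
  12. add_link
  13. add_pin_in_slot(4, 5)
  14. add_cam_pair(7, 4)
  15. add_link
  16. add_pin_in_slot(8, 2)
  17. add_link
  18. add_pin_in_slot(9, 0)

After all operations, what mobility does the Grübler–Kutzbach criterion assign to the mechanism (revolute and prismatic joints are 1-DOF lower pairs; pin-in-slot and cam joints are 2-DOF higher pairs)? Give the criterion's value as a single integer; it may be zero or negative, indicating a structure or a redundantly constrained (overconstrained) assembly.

L=1 J1=0 J2=0
add link → L=2 J1=0 J2=0
PS@0,1 dof=2 J2 → L=2 J1=0 J2=1
add link → L=3 J1=0 J2=1
PS@0,2 dof=2 J2 → L=3 J1=0 J2=2
add link → L=4 J1=0 J2=2
add link → L=5 J1=0 J2=2
C@3,1 dof=2 J2 → L=5 J1=0 J2=3
add link → L=6 J1=0 J2=3
P@3,4 dof=1 J1 → L=6 J1=1 J2=3
add link → L=7 J1=1 J2=3
PS@6,1 dof=2 J2 → L=7 J1=1 J2=4
add link → L=8 J1=1 J2=4
PS@4,5 dof=2 J2 → L=8 J1=1 J2=5
C@7,4 dof=2 J2 → L=8 J1=1 J2=6
add link → L=9 J1=1 J2=6
PS@8,2 dof=2 J2 → L=9 J1=1 J2=7
add link → L=10 J1=1 J2=7
PS@9,0 dof=2 J2 → L=10 J1=1 J2=8
M=3(L−1)−2J1−J2=3·9−2·1−8=17

M = 17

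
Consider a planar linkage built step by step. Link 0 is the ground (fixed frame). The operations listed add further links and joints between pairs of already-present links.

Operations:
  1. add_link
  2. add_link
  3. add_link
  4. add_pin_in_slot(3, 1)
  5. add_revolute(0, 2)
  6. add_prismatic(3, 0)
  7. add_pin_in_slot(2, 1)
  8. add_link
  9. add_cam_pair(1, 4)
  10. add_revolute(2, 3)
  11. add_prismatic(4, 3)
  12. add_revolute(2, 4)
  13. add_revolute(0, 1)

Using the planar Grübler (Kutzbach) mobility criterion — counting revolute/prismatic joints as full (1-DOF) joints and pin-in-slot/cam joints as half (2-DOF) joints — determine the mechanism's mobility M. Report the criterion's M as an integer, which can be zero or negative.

M = -3

(L,J1,J2)=(1,0,0); link0 fixed
link1: (2,0,0)
link2: (3,0,0)
link3: (4,0,0)
PS 3-1 [J2]: (4,0,1)
R 0-2 [J1]: (4,1,1)
P 3-0 [J1]: (4,2,1)
PS 2-1 [J2]: (4,2,2)
link4: (5,2,2)
C 1-4 [J2]: (5,2,3)
R 2-3 [J1]: (5,3,3)
P 4-3 [J1]: (5,4,3)
R 2-4 [J1]: (5,5,3)
R 0-1 [J1]: (5,6,3)
Grübler: 3·4 − 2·6 − 3 = -3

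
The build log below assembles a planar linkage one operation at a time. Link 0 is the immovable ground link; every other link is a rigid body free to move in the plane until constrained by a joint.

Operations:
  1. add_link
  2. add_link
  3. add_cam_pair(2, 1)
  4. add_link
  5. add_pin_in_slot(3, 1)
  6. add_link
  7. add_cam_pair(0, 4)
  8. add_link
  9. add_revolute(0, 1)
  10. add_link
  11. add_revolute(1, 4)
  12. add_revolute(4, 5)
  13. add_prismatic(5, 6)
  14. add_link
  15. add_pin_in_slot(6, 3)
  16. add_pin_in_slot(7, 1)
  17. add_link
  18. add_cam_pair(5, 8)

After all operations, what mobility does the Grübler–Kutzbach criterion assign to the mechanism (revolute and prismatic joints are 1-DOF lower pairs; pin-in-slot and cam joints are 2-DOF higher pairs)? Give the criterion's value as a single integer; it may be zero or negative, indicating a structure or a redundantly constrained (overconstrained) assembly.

M = 10

link 0 = ground. State L|J1|J2 = 1|0|0
+link1  2|0|0
+link2  3|0|0
C(2,1) f=2→J2  3|0|1
+link3  4|0|1
PS(3,1) f=2→J2  4|0|2
+link4  5|0|2
C(0,4) f=2→J2  5|0|3
+link5  6|0|3
R(0,1) f=1→J1  6|1|3
+link6  7|1|3
R(1,4) f=1→J1  7|2|3
R(4,5) f=1→J1  7|3|3
P(5,6) f=1→J1  7|4|3
+link7  8|4|3
PS(6,3) f=2→J2  8|4|4
PS(7,1) f=2→J2  8|4|5
+link8  9|4|5
C(5,8) f=2→J2  9|4|6
M = 3(9−1)−2·4−6 = 24−8−6 = 10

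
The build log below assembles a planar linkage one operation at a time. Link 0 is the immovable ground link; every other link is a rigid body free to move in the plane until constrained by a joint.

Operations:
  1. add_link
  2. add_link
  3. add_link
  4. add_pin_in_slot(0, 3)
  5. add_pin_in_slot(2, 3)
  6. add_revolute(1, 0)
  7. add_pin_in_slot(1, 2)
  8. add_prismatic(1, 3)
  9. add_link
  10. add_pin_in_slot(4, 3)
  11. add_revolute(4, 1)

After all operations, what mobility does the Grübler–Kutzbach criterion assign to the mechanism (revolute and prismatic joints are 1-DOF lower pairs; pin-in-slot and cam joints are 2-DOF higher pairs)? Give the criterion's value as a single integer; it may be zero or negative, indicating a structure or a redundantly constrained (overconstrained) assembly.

M = 2

(L,J1,J2)=(1,0,0); link0 fixed
link1: (2,0,0)
link2: (3,0,0)
link3: (4,0,0)
PS 0-3 [J2]: (4,0,1)
PS 2-3 [J2]: (4,0,2)
R 1-0 [J1]: (4,1,2)
PS 1-2 [J2]: (4,1,3)
P 1-3 [J1]: (4,2,3)
link4: (5,2,3)
PS 4-3 [J2]: (5,2,4)
R 4-1 [J1]: (5,3,4)
Grübler: 3·4 − 2·3 − 4 = 2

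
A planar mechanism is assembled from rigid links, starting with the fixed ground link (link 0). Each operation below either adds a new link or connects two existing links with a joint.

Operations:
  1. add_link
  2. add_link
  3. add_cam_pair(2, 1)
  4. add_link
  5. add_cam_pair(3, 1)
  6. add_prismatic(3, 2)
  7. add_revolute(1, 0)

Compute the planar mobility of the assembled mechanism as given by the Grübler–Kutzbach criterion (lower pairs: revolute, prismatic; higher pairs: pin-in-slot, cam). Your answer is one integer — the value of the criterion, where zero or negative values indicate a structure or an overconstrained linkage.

link 0 = ground. State L|J1|J2 = 1|0|0
+link1  2|0|0
+link2  3|0|0
C(2,1) f=2→J2  3|0|1
+link3  4|0|1
C(3,1) f=2→J2  4|0|2
P(3,2) f=1→J1  4|1|2
R(1,0) f=1→J1  4|2|2
M = 3(4−1)−2·2−2 = 9−4−2 = 3

M = 3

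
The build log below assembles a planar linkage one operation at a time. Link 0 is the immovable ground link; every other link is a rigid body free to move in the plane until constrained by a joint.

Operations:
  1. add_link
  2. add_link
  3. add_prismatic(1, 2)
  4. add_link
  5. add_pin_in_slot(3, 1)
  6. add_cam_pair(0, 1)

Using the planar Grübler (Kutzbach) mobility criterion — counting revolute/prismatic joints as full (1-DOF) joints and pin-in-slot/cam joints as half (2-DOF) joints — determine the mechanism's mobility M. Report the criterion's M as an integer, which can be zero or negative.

[1;0;0] (link 0 is ground)
L+ [2;0;0]
L+ [3;0;0]
P(1,2)∈J1 [3;1;0]
L+ [4;1;0]
PS(3,1)∈J2 [4;1;1]
C(0,1)∈J2 [4;1;2]
mobility = 9 − 2 − 2 = 5

M = 5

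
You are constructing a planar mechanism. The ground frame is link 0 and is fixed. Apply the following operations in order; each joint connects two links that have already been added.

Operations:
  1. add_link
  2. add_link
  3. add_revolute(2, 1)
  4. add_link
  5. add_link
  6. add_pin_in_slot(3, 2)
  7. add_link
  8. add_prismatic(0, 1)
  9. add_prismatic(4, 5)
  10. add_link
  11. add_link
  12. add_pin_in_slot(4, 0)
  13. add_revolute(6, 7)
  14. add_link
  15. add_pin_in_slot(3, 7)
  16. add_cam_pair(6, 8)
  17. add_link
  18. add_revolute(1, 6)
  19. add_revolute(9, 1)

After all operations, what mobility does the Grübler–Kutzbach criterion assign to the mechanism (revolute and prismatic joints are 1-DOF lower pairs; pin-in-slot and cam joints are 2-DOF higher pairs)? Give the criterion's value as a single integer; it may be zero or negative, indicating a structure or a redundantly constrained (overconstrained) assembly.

[1;0;0] (link 0 is ground)
L+ [2;0;0]
L+ [3;0;0]
R(2,1)∈J1 [3;1;0]
L+ [4;1;0]
L+ [5;1;0]
PS(3,2)∈J2 [5;1;1]
L+ [6;1;1]
P(0,1)∈J1 [6;2;1]
P(4,5)∈J1 [6;3;1]
L+ [7;3;1]
L+ [8;3;1]
PS(4,0)∈J2 [8;3;2]
R(6,7)∈J1 [8;4;2]
L+ [9;4;2]
PS(3,7)∈J2 [9;4;3]
C(6,8)∈J2 [9;4;4]
L+ [10;4;4]
R(1,6)∈J1 [10;5;4]
R(9,1)∈J1 [10;6;4]
mobility = 27 − 12 − 4 = 11

M = 11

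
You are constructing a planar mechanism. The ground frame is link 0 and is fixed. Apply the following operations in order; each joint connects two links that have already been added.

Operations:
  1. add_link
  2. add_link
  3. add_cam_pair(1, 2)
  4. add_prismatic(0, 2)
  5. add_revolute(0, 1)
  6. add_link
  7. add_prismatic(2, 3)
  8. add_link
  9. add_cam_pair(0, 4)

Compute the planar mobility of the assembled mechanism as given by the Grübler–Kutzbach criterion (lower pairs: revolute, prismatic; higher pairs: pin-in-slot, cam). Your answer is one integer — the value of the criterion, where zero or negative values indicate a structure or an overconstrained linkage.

M = 4

L=1 J1=0 J2=0
add link → L=2 J1=0 J2=0
add link → L=3 J1=0 J2=0
C@1,2 dof=2 J2 → L=3 J1=0 J2=1
P@0,2 dof=1 J1 → L=3 J1=1 J2=1
R@0,1 dof=1 J1 → L=3 J1=2 J2=1
add link → L=4 J1=2 J2=1
P@2,3 dof=1 J1 → L=4 J1=3 J2=1
add link → L=5 J1=3 J2=1
C@0,4 dof=2 J2 → L=5 J1=3 J2=2
M=3(L−1)−2J1−J2=3·4−2·3−2=4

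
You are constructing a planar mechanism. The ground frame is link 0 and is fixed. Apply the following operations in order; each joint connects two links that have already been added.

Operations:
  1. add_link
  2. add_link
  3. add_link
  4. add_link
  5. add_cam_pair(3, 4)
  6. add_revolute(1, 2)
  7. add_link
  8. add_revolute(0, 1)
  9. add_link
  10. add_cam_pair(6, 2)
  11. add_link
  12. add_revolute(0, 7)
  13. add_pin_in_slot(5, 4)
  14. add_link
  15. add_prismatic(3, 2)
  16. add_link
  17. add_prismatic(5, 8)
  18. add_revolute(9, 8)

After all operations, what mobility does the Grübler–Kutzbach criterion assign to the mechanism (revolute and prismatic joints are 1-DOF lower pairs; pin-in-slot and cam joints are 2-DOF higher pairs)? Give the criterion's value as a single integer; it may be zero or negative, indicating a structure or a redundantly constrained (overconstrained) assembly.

M = 12

[1;0;0] (link 0 is ground)
L+ [2;0;0]
L+ [3;0;0]
L+ [4;0;0]
L+ [5;0;0]
C(3,4)∈J2 [5;0;1]
R(1,2)∈J1 [5;1;1]
L+ [6;1;1]
R(0,1)∈J1 [6;2;1]
L+ [7;2;1]
C(6,2)∈J2 [7;2;2]
L+ [8;2;2]
R(0,7)∈J1 [8;3;2]
PS(5,4)∈J2 [8;3;3]
L+ [9;3;3]
P(3,2)∈J1 [9;4;3]
L+ [10;4;3]
P(5,8)∈J1 [10;5;3]
R(9,8)∈J1 [10;6;3]
mobility = 27 − 12 − 3 = 12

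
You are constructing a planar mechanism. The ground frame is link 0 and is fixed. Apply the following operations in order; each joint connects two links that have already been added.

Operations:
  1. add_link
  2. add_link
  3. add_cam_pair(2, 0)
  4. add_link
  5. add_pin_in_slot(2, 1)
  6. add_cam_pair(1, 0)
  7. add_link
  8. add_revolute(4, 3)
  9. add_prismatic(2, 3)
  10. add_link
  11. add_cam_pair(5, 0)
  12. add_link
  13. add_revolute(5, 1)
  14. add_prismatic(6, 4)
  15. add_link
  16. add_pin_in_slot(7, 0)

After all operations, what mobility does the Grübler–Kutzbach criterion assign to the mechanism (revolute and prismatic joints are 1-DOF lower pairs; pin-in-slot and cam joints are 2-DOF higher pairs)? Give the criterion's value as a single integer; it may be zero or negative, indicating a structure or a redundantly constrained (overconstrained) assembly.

[1;0;0] (link 0 is ground)
L+ [2;0;0]
L+ [3;0;0]
C(2,0)∈J2 [3;0;1]
L+ [4;0;1]
PS(2,1)∈J2 [4;0;2]
C(1,0)∈J2 [4;0;3]
L+ [5;0;3]
R(4,3)∈J1 [5;1;3]
P(2,3)∈J1 [5;2;3]
L+ [6;2;3]
C(5,0)∈J2 [6;2;4]
L+ [7;2;4]
R(5,1)∈J1 [7;3;4]
P(6,4)∈J1 [7;4;4]
L+ [8;4;4]
PS(7,0)∈J2 [8;4;5]
mobility = 21 − 8 − 5 = 8

M = 8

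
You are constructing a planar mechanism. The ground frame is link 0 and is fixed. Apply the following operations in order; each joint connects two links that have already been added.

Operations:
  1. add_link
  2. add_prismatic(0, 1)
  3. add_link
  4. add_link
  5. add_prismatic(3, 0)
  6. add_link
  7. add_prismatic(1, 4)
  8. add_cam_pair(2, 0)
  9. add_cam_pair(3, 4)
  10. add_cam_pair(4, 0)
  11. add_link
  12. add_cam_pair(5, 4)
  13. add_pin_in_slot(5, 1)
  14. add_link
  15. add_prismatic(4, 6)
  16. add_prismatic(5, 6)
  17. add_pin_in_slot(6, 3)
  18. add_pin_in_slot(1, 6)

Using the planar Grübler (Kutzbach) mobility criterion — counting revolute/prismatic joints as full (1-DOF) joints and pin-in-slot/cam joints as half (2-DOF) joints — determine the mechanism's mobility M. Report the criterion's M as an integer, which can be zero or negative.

M = 1

link 0 = ground. State L|J1|J2 = 1|0|0
+link1  2|0|0
P(0,1) f=1→J1  2|1|0
+link2  3|1|0
+link3  4|1|0
P(3,0) f=1→J1  4|2|0
+link4  5|2|0
P(1,4) f=1→J1  5|3|0
C(2,0) f=2→J2  5|3|1
C(3,4) f=2→J2  5|3|2
C(4,0) f=2→J2  5|3|3
+link5  6|3|3
C(5,4) f=2→J2  6|3|4
PS(5,1) f=2→J2  6|3|5
+link6  7|3|5
P(4,6) f=1→J1  7|4|5
P(5,6) f=1→J1  7|5|5
PS(6,3) f=2→J2  7|5|6
PS(1,6) f=2→J2  7|5|7
M = 3(7−1)−2·5−7 = 18−10−7 = 1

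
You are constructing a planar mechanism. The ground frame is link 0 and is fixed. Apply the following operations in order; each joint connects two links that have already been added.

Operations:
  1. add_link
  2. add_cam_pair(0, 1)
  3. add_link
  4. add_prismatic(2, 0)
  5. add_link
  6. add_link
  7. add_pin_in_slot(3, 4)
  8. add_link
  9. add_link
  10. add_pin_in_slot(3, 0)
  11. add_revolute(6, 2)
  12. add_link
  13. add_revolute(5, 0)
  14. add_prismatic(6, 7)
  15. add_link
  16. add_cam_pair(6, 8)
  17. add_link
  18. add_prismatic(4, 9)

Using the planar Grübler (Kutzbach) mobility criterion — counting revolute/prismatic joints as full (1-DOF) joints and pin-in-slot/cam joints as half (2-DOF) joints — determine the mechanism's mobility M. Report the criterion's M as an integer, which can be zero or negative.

L=1 J1=0 J2=0
add link → L=2 J1=0 J2=0
C@0,1 dof=2 J2 → L=2 J1=0 J2=1
add link → L=3 J1=0 J2=1
P@2,0 dof=1 J1 → L=3 J1=1 J2=1
add link → L=4 J1=1 J2=1
add link → L=5 J1=1 J2=1
PS@3,4 dof=2 J2 → L=5 J1=1 J2=2
add link → L=6 J1=1 J2=2
add link → L=7 J1=1 J2=2
PS@3,0 dof=2 J2 → L=7 J1=1 J2=3
R@6,2 dof=1 J1 → L=7 J1=2 J2=3
add link → L=8 J1=2 J2=3
R@5,0 dof=1 J1 → L=8 J1=3 J2=3
P@6,7 dof=1 J1 → L=8 J1=4 J2=3
add link → L=9 J1=4 J2=3
C@6,8 dof=2 J2 → L=9 J1=4 J2=4
add link → L=10 J1=4 J2=4
P@4,9 dof=1 J1 → L=10 J1=5 J2=4
M=3(L−1)−2J1−J2=3·9−2·5−4=13

M = 13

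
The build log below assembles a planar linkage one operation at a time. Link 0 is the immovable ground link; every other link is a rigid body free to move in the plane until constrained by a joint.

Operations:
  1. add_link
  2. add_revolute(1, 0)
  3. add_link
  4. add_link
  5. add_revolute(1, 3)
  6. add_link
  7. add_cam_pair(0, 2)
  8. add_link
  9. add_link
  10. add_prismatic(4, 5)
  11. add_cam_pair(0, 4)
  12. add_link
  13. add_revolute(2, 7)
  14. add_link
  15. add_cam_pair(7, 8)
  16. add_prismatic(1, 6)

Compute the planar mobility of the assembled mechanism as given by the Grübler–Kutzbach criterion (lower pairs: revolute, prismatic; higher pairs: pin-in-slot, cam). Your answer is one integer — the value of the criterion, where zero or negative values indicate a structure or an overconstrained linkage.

M = 11

link 0 = ground. State L|J1|J2 = 1|0|0
+link1  2|0|0
R(1,0) f=1→J1  2|1|0
+link2  3|1|0
+link3  4|1|0
R(1,3) f=1→J1  4|2|0
+link4  5|2|0
C(0,2) f=2→J2  5|2|1
+link5  6|2|1
+link6  7|2|1
P(4,5) f=1→J1  7|3|1
C(0,4) f=2→J2  7|3|2
+link7  8|3|2
R(2,7) f=1→J1  8|4|2
+link8  9|4|2
C(7,8) f=2→J2  9|4|3
P(1,6) f=1→J1  9|5|3
M = 3(9−1)−2·5−3 = 24−10−3 = 11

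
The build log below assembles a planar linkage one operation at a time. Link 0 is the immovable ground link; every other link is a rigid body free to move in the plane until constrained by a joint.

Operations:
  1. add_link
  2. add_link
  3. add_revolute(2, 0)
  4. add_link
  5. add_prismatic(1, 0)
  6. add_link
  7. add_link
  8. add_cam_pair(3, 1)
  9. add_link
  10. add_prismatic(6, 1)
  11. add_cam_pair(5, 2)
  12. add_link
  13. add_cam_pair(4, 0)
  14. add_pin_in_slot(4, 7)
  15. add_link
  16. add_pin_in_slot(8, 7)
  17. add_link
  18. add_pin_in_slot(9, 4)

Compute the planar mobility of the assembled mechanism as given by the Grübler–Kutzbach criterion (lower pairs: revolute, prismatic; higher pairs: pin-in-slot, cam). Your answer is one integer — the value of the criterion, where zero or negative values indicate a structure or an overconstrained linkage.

link 0 = ground. State L|J1|J2 = 1|0|0
+link1  2|0|0
+link2  3|0|0
R(2,0) f=1→J1  3|1|0
+link3  4|1|0
P(1,0) f=1→J1  4|2|0
+link4  5|2|0
+link5  6|2|0
C(3,1) f=2→J2  6|2|1
+link6  7|2|1
P(6,1) f=1→J1  7|3|1
C(5,2) f=2→J2  7|3|2
+link7  8|3|2
C(4,0) f=2→J2  8|3|3
PS(4,7) f=2→J2  8|3|4
+link8  9|3|4
PS(8,7) f=2→J2  9|3|5
+link9  10|3|5
PS(9,4) f=2→J2  10|3|6
M = 3(10−1)−2·3−6 = 27−6−6 = 15

M = 15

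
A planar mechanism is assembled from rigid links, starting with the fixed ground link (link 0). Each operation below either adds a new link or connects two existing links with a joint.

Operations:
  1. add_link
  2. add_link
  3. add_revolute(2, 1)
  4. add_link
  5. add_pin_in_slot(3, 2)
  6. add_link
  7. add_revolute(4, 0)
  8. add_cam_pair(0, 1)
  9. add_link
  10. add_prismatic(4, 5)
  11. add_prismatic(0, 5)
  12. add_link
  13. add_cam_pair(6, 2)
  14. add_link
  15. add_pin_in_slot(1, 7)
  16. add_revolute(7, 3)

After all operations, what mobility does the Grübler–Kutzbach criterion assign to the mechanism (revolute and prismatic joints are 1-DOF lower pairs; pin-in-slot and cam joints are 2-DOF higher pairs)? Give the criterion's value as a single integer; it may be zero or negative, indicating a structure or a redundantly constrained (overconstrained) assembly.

[1;0;0] (link 0 is ground)
L+ [2;0;0]
L+ [3;0;0]
R(2,1)∈J1 [3;1;0]
L+ [4;1;0]
PS(3,2)∈J2 [4;1;1]
L+ [5;1;1]
R(4,0)∈J1 [5;2;1]
C(0,1)∈J2 [5;2;2]
L+ [6;2;2]
P(4,5)∈J1 [6;3;2]
P(0,5)∈J1 [6;4;2]
L+ [7;4;2]
C(6,2)∈J2 [7;4;3]
L+ [8;4;3]
PS(1,7)∈J2 [8;4;4]
R(7,3)∈J1 [8;5;4]
mobility = 21 − 10 − 4 = 7

M = 7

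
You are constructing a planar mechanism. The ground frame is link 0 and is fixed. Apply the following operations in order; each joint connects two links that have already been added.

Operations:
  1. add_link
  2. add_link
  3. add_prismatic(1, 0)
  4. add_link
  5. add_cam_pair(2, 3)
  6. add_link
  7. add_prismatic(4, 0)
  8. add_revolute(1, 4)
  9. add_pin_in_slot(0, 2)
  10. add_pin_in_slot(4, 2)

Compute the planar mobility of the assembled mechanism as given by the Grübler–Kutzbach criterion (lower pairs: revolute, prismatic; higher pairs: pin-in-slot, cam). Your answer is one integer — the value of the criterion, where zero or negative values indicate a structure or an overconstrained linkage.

M = 3

L=1 J1=0 J2=0
add link → L=2 J1=0 J2=0
add link → L=3 J1=0 J2=0
P@1,0 dof=1 J1 → L=3 J1=1 J2=0
add link → L=4 J1=1 J2=0
C@2,3 dof=2 J2 → L=4 J1=1 J2=1
add link → L=5 J1=1 J2=1
P@4,0 dof=1 J1 → L=5 J1=2 J2=1
R@1,4 dof=1 J1 → L=5 J1=3 J2=1
PS@0,2 dof=2 J2 → L=5 J1=3 J2=2
PS@4,2 dof=2 J2 → L=5 J1=3 J2=3
M=3(L−1)−2J1−J2=3·4−2·3−3=3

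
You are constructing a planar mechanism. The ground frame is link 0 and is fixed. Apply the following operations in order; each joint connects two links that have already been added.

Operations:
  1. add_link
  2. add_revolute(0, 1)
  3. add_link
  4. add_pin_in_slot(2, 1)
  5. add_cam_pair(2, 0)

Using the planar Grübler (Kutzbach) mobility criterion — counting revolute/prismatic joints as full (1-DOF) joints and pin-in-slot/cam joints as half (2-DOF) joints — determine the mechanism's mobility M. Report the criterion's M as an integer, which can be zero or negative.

(L,J1,J2)=(1,0,0); link0 fixed
link1: (2,0,0)
R 0-1 [J1]: (2,1,0)
link2: (3,1,0)
PS 2-1 [J2]: (3,1,1)
C 2-0 [J2]: (3,1,2)
Grübler: 3·2 − 2·1 − 2 = 2

M = 2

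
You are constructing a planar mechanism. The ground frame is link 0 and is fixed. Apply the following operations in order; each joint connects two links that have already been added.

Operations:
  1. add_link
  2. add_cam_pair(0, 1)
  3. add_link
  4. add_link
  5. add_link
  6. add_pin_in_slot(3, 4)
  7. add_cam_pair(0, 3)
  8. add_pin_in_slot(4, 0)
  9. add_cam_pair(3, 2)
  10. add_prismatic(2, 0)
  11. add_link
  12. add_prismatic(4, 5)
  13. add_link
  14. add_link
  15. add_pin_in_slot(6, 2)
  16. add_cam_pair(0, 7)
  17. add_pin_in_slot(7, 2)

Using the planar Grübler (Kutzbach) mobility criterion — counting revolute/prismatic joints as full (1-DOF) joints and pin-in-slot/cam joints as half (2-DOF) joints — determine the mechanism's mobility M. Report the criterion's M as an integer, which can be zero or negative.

M = 9

L=1 J1=0 J2=0
add link → L=2 J1=0 J2=0
C@0,1 dof=2 J2 → L=2 J1=0 J2=1
add link → L=3 J1=0 J2=1
add link → L=4 J1=0 J2=1
add link → L=5 J1=0 J2=1
PS@3,4 dof=2 J2 → L=5 J1=0 J2=2
C@0,3 dof=2 J2 → L=5 J1=0 J2=3
PS@4,0 dof=2 J2 → L=5 J1=0 J2=4
C@3,2 dof=2 J2 → L=5 J1=0 J2=5
P@2,0 dof=1 J1 → L=5 J1=1 J2=5
add link → L=6 J1=1 J2=5
P@4,5 dof=1 J1 → L=6 J1=2 J2=5
add link → L=7 J1=2 J2=5
add link → L=8 J1=2 J2=5
PS@6,2 dof=2 J2 → L=8 J1=2 J2=6
C@0,7 dof=2 J2 → L=8 J1=2 J2=7
PS@7,2 dof=2 J2 → L=8 J1=2 J2=8
M=3(L−1)−2J1−J2=3·7−2·2−8=9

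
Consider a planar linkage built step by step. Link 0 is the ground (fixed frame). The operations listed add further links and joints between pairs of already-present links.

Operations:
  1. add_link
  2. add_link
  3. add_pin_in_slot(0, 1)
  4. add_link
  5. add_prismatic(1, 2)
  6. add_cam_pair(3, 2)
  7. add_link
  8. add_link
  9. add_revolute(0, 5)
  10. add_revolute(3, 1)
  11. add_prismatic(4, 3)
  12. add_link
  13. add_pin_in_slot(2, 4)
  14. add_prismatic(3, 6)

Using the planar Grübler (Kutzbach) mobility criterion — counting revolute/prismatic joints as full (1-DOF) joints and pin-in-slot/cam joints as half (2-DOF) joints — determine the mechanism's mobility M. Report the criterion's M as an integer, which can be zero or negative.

L=1 J1=0 J2=0
add link → L=2 J1=0 J2=0
add link → L=3 J1=0 J2=0
PS@0,1 dof=2 J2 → L=3 J1=0 J2=1
add link → L=4 J1=0 J2=1
P@1,2 dof=1 J1 → L=4 J1=1 J2=1
C@3,2 dof=2 J2 → L=4 J1=1 J2=2
add link → L=5 J1=1 J2=2
add link → L=6 J1=1 J2=2
R@0,5 dof=1 J1 → L=6 J1=2 J2=2
R@3,1 dof=1 J1 → L=6 J1=3 J2=2
P@4,3 dof=1 J1 → L=6 J1=4 J2=2
add link → L=7 J1=4 J2=2
PS@2,4 dof=2 J2 → L=7 J1=4 J2=3
P@3,6 dof=1 J1 → L=7 J1=5 J2=3
M=3(L−1)−2J1−J2=3·6−2·5−3=5

M = 5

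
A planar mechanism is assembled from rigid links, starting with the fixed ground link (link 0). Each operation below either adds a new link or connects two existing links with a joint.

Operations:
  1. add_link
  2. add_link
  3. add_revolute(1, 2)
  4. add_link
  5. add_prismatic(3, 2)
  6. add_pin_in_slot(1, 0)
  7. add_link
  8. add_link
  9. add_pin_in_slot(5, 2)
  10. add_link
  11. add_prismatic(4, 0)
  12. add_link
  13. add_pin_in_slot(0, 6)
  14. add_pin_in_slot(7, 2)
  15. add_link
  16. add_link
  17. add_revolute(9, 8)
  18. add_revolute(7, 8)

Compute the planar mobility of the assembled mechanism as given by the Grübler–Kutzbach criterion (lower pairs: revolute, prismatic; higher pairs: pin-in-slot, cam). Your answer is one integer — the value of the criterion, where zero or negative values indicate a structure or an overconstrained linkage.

M = 13

L=1 J1=0 J2=0
add link → L=2 J1=0 J2=0
add link → L=3 J1=0 J2=0
R@1,2 dof=1 J1 → L=3 J1=1 J2=0
add link → L=4 J1=1 J2=0
P@3,2 dof=1 J1 → L=4 J1=2 J2=0
PS@1,0 dof=2 J2 → L=4 J1=2 J2=1
add link → L=5 J1=2 J2=1
add link → L=6 J1=2 J2=1
PS@5,2 dof=2 J2 → L=6 J1=2 J2=2
add link → L=7 J1=2 J2=2
P@4,0 dof=1 J1 → L=7 J1=3 J2=2
add link → L=8 J1=3 J2=2
PS@0,6 dof=2 J2 → L=8 J1=3 J2=3
PS@7,2 dof=2 J2 → L=8 J1=3 J2=4
add link → L=9 J1=3 J2=4
add link → L=10 J1=3 J2=4
R@9,8 dof=1 J1 → L=10 J1=4 J2=4
R@7,8 dof=1 J1 → L=10 J1=5 J2=4
M=3(L−1)−2J1−J2=3·9−2·5−4=13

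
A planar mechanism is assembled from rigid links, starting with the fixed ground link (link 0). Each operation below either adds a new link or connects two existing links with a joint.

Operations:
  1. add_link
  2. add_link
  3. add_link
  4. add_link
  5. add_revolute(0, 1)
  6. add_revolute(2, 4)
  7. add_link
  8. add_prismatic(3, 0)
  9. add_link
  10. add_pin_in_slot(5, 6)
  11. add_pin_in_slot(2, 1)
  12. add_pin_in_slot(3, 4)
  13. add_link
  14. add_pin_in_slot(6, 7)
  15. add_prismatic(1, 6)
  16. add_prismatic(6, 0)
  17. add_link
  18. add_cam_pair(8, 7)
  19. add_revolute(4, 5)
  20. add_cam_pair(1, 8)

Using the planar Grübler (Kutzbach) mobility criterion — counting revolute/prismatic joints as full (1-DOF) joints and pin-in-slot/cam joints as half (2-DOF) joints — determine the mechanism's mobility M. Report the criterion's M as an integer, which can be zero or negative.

L=1 J1=0 J2=0
add link → L=2 J1=0 J2=0
add link → L=3 J1=0 J2=0
add link → L=4 J1=0 J2=0
add link → L=5 J1=0 J2=0
R@0,1 dof=1 J1 → L=5 J1=1 J2=0
R@2,4 dof=1 J1 → L=5 J1=2 J2=0
add link → L=6 J1=2 J2=0
P@3,0 dof=1 J1 → L=6 J1=3 J2=0
add link → L=7 J1=3 J2=0
PS@5,6 dof=2 J2 → L=7 J1=3 J2=1
PS@2,1 dof=2 J2 → L=7 J1=3 J2=2
PS@3,4 dof=2 J2 → L=7 J1=3 J2=3
add link → L=8 J1=3 J2=3
PS@6,7 dof=2 J2 → L=8 J1=3 J2=4
P@1,6 dof=1 J1 → L=8 J1=4 J2=4
P@6,0 dof=1 J1 → L=8 J1=5 J2=4
add link → L=9 J1=5 J2=4
C@8,7 dof=2 J2 → L=9 J1=5 J2=5
R@4,5 dof=1 J1 → L=9 J1=6 J2=5
C@1,8 dof=2 J2 → L=9 J1=6 J2=6
M=3(L−1)−2J1−J2=3·8−2·6−6=6

M = 6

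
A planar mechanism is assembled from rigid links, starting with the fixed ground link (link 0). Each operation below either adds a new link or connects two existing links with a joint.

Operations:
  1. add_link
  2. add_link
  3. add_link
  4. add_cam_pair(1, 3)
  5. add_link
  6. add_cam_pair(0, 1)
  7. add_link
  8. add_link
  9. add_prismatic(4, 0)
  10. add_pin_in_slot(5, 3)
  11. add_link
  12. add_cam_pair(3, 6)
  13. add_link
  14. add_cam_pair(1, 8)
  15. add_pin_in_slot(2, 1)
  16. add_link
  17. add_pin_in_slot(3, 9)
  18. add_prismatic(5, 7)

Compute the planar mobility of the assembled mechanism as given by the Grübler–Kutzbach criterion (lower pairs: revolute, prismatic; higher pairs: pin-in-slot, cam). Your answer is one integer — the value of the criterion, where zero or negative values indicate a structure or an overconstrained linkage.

(L,J1,J2)=(1,0,0); link0 fixed
link1: (2,0,0)
link2: (3,0,0)
link3: (4,0,0)
C 1-3 [J2]: (4,0,1)
link4: (5,0,1)
C 0-1 [J2]: (5,0,2)
link5: (6,0,2)
link6: (7,0,2)
P 4-0 [J1]: (7,1,2)
PS 5-3 [J2]: (7,1,3)
link7: (8,1,3)
C 3-6 [J2]: (8,1,4)
link8: (9,1,4)
C 1-8 [J2]: (9,1,5)
PS 2-1 [J2]: (9,1,6)
link9: (10,1,6)
PS 3-9 [J2]: (10,1,7)
P 5-7 [J1]: (10,2,7)
Grübler: 3·9 − 2·2 − 7 = 16

M = 16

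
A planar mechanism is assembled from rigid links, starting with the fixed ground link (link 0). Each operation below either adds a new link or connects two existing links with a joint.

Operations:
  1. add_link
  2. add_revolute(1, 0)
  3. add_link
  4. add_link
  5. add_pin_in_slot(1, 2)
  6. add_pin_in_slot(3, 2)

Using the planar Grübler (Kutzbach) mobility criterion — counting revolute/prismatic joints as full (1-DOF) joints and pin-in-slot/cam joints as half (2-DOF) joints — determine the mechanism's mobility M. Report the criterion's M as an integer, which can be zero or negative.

M = 5

ground; <1,0,0>
#1 <2,0,0>
R:1↔0 J1 <2,1,0>
#2 <3,1,0>
#3 <4,1,0>
PS:1↔2 J2 <4,1,1>
PS:3↔2 J2 <4,1,2>
3×3 − 2×1 − 1×2 = 5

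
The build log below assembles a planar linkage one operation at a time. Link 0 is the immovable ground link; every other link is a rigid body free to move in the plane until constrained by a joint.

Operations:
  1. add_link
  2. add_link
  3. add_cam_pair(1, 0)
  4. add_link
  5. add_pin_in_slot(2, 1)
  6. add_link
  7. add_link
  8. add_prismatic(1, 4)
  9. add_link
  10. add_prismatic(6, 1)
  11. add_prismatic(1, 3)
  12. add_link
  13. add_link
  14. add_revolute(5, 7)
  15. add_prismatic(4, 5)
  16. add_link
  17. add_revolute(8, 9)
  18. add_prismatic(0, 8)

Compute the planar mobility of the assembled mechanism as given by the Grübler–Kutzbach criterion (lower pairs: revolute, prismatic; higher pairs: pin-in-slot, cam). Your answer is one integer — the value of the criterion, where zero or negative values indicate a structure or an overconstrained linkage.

ground; <1,0,0>
#1 <2,0,0>
#2 <3,0,0>
C:1↔0 J2 <3,0,1>
#3 <4,0,1>
PS:2↔1 J2 <4,0,2>
#4 <5,0,2>
#5 <6,0,2>
P:1↔4 J1 <6,1,2>
#6 <7,1,2>
P:6↔1 J1 <7,2,2>
P:1↔3 J1 <7,3,2>
#7 <8,3,2>
#8 <9,3,2>
R:5↔7 J1 <9,4,2>
P:4↔5 J1 <9,5,2>
#9 <10,5,2>
R:8↔9 J1 <10,6,2>
P:0↔8 J1 <10,7,2>
3×9 − 2×7 − 1×2 = 11

M = 11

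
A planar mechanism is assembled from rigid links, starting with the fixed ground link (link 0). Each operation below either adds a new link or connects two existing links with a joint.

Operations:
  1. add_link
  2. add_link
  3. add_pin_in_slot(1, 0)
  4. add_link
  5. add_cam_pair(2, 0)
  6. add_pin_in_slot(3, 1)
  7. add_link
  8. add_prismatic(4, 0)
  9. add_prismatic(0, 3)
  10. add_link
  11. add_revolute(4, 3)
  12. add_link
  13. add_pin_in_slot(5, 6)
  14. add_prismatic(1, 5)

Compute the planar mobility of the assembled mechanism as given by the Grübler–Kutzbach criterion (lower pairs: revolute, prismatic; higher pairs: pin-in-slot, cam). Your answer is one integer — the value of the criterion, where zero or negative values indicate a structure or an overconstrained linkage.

M = 6

[1;0;0] (link 0 is ground)
L+ [2;0;0]
L+ [3;0;0]
PS(1,0)∈J2 [3;0;1]
L+ [4;0;1]
C(2,0)∈J2 [4;0;2]
PS(3,1)∈J2 [4;0;3]
L+ [5;0;3]
P(4,0)∈J1 [5;1;3]
P(0,3)∈J1 [5;2;3]
L+ [6;2;3]
R(4,3)∈J1 [6;3;3]
L+ [7;3;3]
PS(5,6)∈J2 [7;3;4]
P(1,5)∈J1 [7;4;4]
mobility = 18 − 8 − 4 = 6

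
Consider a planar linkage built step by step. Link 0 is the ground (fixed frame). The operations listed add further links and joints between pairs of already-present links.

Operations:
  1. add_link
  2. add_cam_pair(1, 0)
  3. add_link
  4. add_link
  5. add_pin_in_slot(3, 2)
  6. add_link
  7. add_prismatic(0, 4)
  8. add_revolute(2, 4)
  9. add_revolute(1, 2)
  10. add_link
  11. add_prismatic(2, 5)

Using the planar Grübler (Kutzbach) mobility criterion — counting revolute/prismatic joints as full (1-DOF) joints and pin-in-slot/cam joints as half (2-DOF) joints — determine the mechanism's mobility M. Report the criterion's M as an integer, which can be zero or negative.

ground; <1,0,0>
#1 <2,0,0>
C:1↔0 J2 <2,0,1>
#2 <3,0,1>
#3 <4,0,1>
PS:3↔2 J2 <4,0,2>
#4 <5,0,2>
P:0↔4 J1 <5,1,2>
R:2↔4 J1 <5,2,2>
R:1↔2 J1 <5,3,2>
#5 <6,3,2>
P:2↔5 J1 <6,4,2>
3×5 − 2×4 − 1×2 = 5

M = 5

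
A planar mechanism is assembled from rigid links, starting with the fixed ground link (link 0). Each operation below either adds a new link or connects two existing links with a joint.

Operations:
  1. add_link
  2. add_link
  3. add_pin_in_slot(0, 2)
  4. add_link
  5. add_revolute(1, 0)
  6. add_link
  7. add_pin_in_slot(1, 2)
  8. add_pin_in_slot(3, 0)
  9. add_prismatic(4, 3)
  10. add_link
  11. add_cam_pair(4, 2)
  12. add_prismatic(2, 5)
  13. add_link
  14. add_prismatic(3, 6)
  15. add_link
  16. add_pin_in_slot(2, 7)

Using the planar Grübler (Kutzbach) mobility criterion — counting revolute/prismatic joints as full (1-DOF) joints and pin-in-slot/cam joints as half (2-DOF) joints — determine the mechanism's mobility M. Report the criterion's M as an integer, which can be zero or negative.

M = 8

link 0 = ground. State L|J1|J2 = 1|0|0
+link1  2|0|0
+link2  3|0|0
PS(0,2) f=2→J2  3|0|1
+link3  4|0|1
R(1,0) f=1→J1  4|1|1
+link4  5|1|1
PS(1,2) f=2→J2  5|1|2
PS(3,0) f=2→J2  5|1|3
P(4,3) f=1→J1  5|2|3
+link5  6|2|3
C(4,2) f=2→J2  6|2|4
P(2,5) f=1→J1  6|3|4
+link6  7|3|4
P(3,6) f=1→J1  7|4|4
+link7  8|4|4
PS(2,7) f=2→J2  8|4|5
M = 3(8−1)−2·4−5 = 21−8−5 = 8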